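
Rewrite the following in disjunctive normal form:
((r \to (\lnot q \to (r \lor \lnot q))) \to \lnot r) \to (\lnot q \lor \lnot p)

r \lor \lnot q \lor \lnot p

((r \to (\lnot q \to (r \lor \lnot q))) \to \lnot r) \to (\lnot q \lor \lnot p)
= \lnot ((r \to (\lnot q \to (r \lor \lnot q))) \to \lnot r) \lor \lnot q \lor \lnot p
= \lnot (\lnot (r \to (\lnot q \to (r \lor \lnot q))) \lor \lnot r) \lor \lnot q \lor \lnot p
= \lnot (\lnot (\lnot r \lor (\lnot q \to (r \lor \lnot q))) \lor \lnot r) \lor \lnot q \lor \lnot p
= \lnot (\lnot (\lnot r \lor \lnot \lnot q \lor r \lor \lnot q) \lor \lnot r) \lor \lnot q \lor \lnot p
= (\lnot \lnot (\lnot r \lor \lnot \lnot q \lor r \lor \lnot q) \land \lnot \lnot r) \lor \lnot q \lor \lnot p
= ((\lnot r \lor \lnot \lnot q \lor r \lor \lnot q) \land \lnot \lnot r) \lor \lnot q \lor \lnot p
= ((\lnot r \lor q \lor r \lor \lnot q) \land \lnot \lnot r) \lor \lnot q \lor \lnot p
= ((\lnot r \lor q \lor r \lor \lnot q) \land r) \lor \lnot q \lor \lnot p
= (\lnot r \land r) \lor (q \land r) \lor (r \land r) \lor (\lnot q \land r) \lor \lnot q \lor \lnot p
= r \lor \lnot q \lor \lnot p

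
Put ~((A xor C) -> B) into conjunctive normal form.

~((A xor C) -> B)
⇔ ~(~(A xor C) | B)   — eliminate ->
⇔ ~(~((A | C) & ~(A & C)) | B)   — expand xor
⇔ ~~((A | C) & ~(A & C)) & ~B   — De Morgan
⇔ (A | C) & ~(A & C) & ~B   — double negation
⇔ (A | C) & (~A | ~C) & ~B   — De Morgan

(A | C) & (~A | ~C) & ~B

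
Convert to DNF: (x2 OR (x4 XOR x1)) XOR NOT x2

(x2 OR (x4 XOR x1)) XOR NOT x2
⇔ ((x2 OR (x4 XOR x1)) AND NOT NOT x2) OR (NOT (x2 OR (x4 XOR x1)) AND NOT x2)   [expand XOR]
⇔ ((x2 OR (x4 AND NOT x1) OR (NOT x4 AND x1)) AND NOT NOT x2) OR (NOT (x2 OR (x4 XOR x1)) AND NOT x2)   [expand XOR]
⇔ ((x2 OR (x4 AND NOT x1) OR (NOT x4 AND x1)) AND NOT NOT x2) OR (NOT (x2 OR (x4 AND NOT x1) OR (NOT x4 AND x1)) AND NOT x2)   [expand XOR]
⇔ ((x2 OR (x4 AND NOT x1) OR (NOT x4 AND x1)) AND x2) OR (NOT (x2 OR (x4 AND NOT x1) OR (NOT x4 AND x1)) AND NOT x2)   [double negation]
⇔ ((x2 OR (x4 AND NOT x1) OR (NOT x4 AND x1)) AND x2) OR (NOT x2 AND NOT (x4 AND NOT x1) AND NOT (NOT x4 AND x1) AND NOT x2)   [De Morgan]
⇔ ((x2 OR (x4 AND NOT x1) OR (NOT x4 AND x1)) AND x2) OR (NOT x2 AND (NOT x4 OR NOT NOT x1) AND NOT (NOT x4 AND x1) AND NOT x2)   [De Morgan]
⇔ ((x2 OR (x4 AND NOT x1) OR (NOT x4 AND x1)) AND x2) OR (NOT x2 AND (NOT x4 OR x1) AND NOT (NOT x4 AND x1) AND NOT x2)   [double negation]
⇔ ((x2 OR (x4 AND NOT x1) OR (NOT x4 AND x1)) AND x2) OR (NOT x2 AND (NOT x4 OR x1) AND (NOT NOT x4 OR NOT x1) AND NOT x2)   [De Morgan]
⇔ ((x2 OR (x4 AND NOT x1) OR (NOT x4 AND x1)) AND x2) OR (NOT x2 AND (NOT x4 OR x1) AND (x4 OR NOT x1) AND NOT x2)   [double negation]
⇔ (x2 AND x2) OR (x4 AND NOT x1 AND x2) OR (NOT x4 AND x1 AND x2) OR (NOT x2 AND NOT x4 AND x4 AND NOT x2) OR (NOT x2 AND NOT x4 AND NOT x1 AND NOT x2) OR (NOT x2 AND x1 AND x4 AND NOT x2) OR (NOT x2 AND x1 AND NOT x1 AND NOT x2)   [distribute AND over OR]
⇔ x2 OR (NOT x2 AND NOT x4 AND NOT x1) OR (NOT x2 AND x1 AND x4)   [simplify]

x2 OR (NOT x2 AND NOT x4 AND NOT x1) OR (NOT x2 AND x1 AND x4)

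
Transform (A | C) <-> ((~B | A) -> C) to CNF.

(~A | C) & (~B | A | C)

(A | C) <-> ((~B | A) -> C)
≡ ((A | C) -> ((~B | A) -> C)) & (((~B | A) -> C) -> (A | C))
≡ (~(A | C) | ((~B | A) -> C)) & (((~B | A) -> C) -> (A | C))
≡ (~(A | C) | ~(~B | A) | C) & (((~B | A) -> C) -> (A | C))
≡ (~(A | C) | ~(~B | A) | C) & (~((~B | A) -> C) | A | C)
≡ (~(A | C) | ~(~B | A) | C) & (~(~(~B | A) | C) | A | C)
≡ ((~A & ~C) | ~(~B | A) | C) & (~(~(~B | A) | C) | A | C)
≡ ((~A & ~C) | (~~B & ~A) | C) & (~(~(~B | A) | C) | A | C)
≡ ((~A & ~C) | (B & ~A) | C) & (~(~(~B | A) | C) | A | C)
≡ ((~A & ~C) | (B & ~A) | C) & ((~~(~B | A) & ~C) | A | C)
≡ ((~A & ~C) | (B & ~A) | C) & (((~B | A) & ~C) | A | C)
≡ (~A | B | C) & (~A | ~A | C) & (~C | B | C) & (~C | ~A | C) & (~B | A | A | C) & (~C | A | C)
≡ (~A | C) & (~B | A | C)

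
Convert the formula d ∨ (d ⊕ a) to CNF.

d ∨ (d ⊕ a)
⇔ d ∨ ((d ∨ a) ∧ ¬(d ∧ a))   (expand ⊕)
⇔ d ∨ ((d ∨ a) ∧ (¬d ∨ ¬a))   (De Morgan)
⇔ (d ∨ d ∨ a) ∧ (d ∨ ¬d ∨ ¬a)   (distribute ∨ over ∧)
⇔ d ∨ a   (simplify)

d ∨ a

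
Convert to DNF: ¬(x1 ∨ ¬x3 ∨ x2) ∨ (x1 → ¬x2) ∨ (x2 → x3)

¬(x1 ∨ ¬x3 ∨ x2) ∨ (x1 → ¬x2) ∨ (x2 → x3)
≡ ¬(x1 ∨ ¬x3 ∨ x2) ∨ ¬x1 ∨ ¬x2 ∨ (x2 → x3)   (eliminate →)
≡ ¬(x1 ∨ ¬x3 ∨ x2) ∨ ¬x1 ∨ ¬x2 ∨ ¬x2 ∨ x3   (eliminate →)
≡ (¬x1 ∧ ¬¬x3 ∧ ¬x2) ∨ ¬x1 ∨ ¬x2 ∨ ¬x2 ∨ x3   (De Morgan)
≡ (¬x1 ∧ x3 ∧ ¬x2) ∨ ¬x1 ∨ ¬x2 ∨ ¬x2 ∨ x3   (double negation)
≡ ¬x1 ∨ ¬x2 ∨ x3   (simplify)

¬x1 ∨ ¬x2 ∨ x3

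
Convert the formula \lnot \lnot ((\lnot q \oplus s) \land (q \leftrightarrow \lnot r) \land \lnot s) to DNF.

\lnot \lnot ((\lnot q \oplus s) \land (q \leftrightarrow \lnot r) \land \lnot s)
= \lnot \lnot ((\lnot q \land \lnot s \lor \lnot \lnot q \land s) \land (q \leftrightarrow \lnot r) \land \lnot s)   [expand \oplus]
= \lnot \lnot ((\lnot q \land \lnot s \lor \lnot \lnot q \land s) \land (q \to \lnot r) \land (\lnot r \to q) \land \lnot s)   [eliminate \leftrightarrow]
= \lnot \lnot ((\lnot q \land \lnot s \lor \lnot \lnot q \land s) \land (\lnot q \lor \lnot r) \land (\lnot r \to q) \land \lnot s)   [eliminate \to]
= \lnot \lnot ((\lnot q \land \lnot s \lor \lnot \lnot q \land s) \land (\lnot q \lor \lnot r) \land (\lnot \lnot r \lor q) \land \lnot s)   [eliminate \to]
= (\lnot q \land \lnot s \lor \lnot \lnot q \land s) \land (\lnot q \lor \lnot r) \land (\lnot \lnot r \lor q) \land \lnot s   [double negation]
= (\lnot q \land \lnot s \lor q \land s) \land (\lnot q \lor \lnot r) \land (\lnot \lnot r \lor q) \land \lnot s   [double negation]
= (\lnot q \land \lnot s \lor q \land s) \land (\lnot q \lor \lnot r) \land (r \lor q) \land \lnot s   [double negation]
= \lnot q \land \lnot s \land \lnot q \land r \land \lnot s \lor \lnot q \land \lnot s \land \lnot q \land q \land \lnot s \lor \lnot q \land \lnot s \land \lnot r \land r \land \lnot s \lor \lnot q \land \lnot s \land \lnot r \land q \land \lnot s \lor q \land s \land \lnot q \land r \land \lnot s \lor q \land s \land \lnot q \land q \land \lnot s \lor q \land s \land \lnot r \land r \land \lnot s \lor q \land s \land \lnot r \land q \land \lnot s   [distribute \land over \lor]
= \lnot q \land \lnot s \land r   [simplify]

\lnot q \land \lnot s \land r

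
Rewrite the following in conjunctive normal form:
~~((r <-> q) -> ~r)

~~((r <-> q) -> ~r)
⇔ ~~(~(r <-> q) | ~r)   [eliminate ->]
⇔ ~~(~((r -> q) & (q -> r)) | ~r)   [eliminate <->]
⇔ ~~(~((~r | q) & (q -> r)) | ~r)   [eliminate ->]
⇔ ~~(~((~r | q) & (~q | r)) | ~r)   [eliminate ->]
⇔ ~((~r | q) & (~q | r)) | ~r   [double negation]
⇔ ~(~r | q) | ~(~q | r) | ~r   [De Morgan]
⇔ (~~r & ~q) | ~(~q | r) | ~r   [De Morgan]
⇔ (r & ~q) | ~(~q | r) | ~r   [double negation]
⇔ (r & ~q) | (~~q & ~r) | ~r   [De Morgan]
⇔ (r & ~q) | (q & ~r) | ~r   [double negation]
⇔ (r | q | ~r) & (r | ~r | ~r) & (~q | q | ~r) & (~q | ~r | ~r)   [distribute | over &]
⇔ ~q | ~r   [simplify]

~q | ~r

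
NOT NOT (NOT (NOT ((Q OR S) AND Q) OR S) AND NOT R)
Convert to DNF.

Q AND NOT S AND NOT R

NOT NOT (NOT (NOT ((Q OR S) AND Q) OR S) AND NOT R)
≡ NOT (NOT ((Q OR S) AND Q) OR S) AND NOT R   (double negation)
≡ NOT NOT ((Q OR S) AND Q) AND NOT S AND NOT R   (De Morgan)
≡ (Q OR S) AND Q AND NOT S AND NOT R   (double negation)
≡ (Q AND Q AND NOT S AND NOT R) OR (S AND Q AND NOT S AND NOT R)   (distribute AND over OR)
≡ Q AND NOT S AND NOT R   (simplify)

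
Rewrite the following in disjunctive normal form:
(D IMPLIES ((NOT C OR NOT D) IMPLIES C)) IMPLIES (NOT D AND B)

(D IMPLIES ((NOT C OR NOT D) IMPLIES C)) IMPLIES (NOT D AND B)
= NOT (D IMPLIES ((NOT C OR NOT D) IMPLIES C)) OR (NOT D AND B)   [eliminate IMPLIES]
= NOT (NOT D OR ((NOT C OR NOT D) IMPLIES C)) OR (NOT D AND B)   [eliminate IMPLIES]
= NOT (NOT D OR NOT (NOT C OR NOT D) OR C) OR (NOT D AND B)   [eliminate IMPLIES]
= (NOT NOT D AND NOT NOT (NOT C OR NOT D) AND NOT C) OR (NOT D AND B)   [De Morgan]
= (D AND NOT NOT (NOT C OR NOT D) AND NOT C) OR (NOT D AND B)   [double negation]
= (D AND (NOT C OR NOT D) AND NOT C) OR (NOT D AND B)   [double negation]
= (D AND NOT C AND NOT C) OR (D AND NOT D AND NOT C) OR (NOT D AND B)   [distribute AND over OR]
= (D AND NOT C) OR (NOT D AND B)   [simplify]

(D AND NOT C) OR (NOT D AND B)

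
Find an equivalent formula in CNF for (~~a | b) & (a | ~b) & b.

(a | ~b) & b

(~~a | b) & (a | ~b) & b
≡ (a | b) & (a | ~b) & b   [double negation]
≡ (a | ~b) & b   [simplify]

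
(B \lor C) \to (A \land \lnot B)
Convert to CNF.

\lnot B \land (\lnot C \lor A)

(B \lor C) \to (A \land \lnot B)
⇔ \lnot (B \lor C) \lor (A \land \lnot B)   (eliminate \to)
⇔ (\lnot B \land \lnot C) \lor (A \land \lnot B)   (De Morgan)
⇔ (\lnot B \lor A) \land (\lnot B \lor \lnot B) \land (\lnot C \lor A) \land (\lnot C \lor \lnot B)   (distribute \lor over \land)
⇔ \lnot B \land (\lnot C \lor A)   (simplify)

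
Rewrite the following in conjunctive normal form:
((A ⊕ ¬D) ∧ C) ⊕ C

C ∧ (¬A ∨ ¬D ∨ ¬C) ∧ (D ∨ A ∨ ¬C)

((A ⊕ ¬D) ∧ C) ⊕ C
⇔ (((A ⊕ ¬D) ∧ C) ∨ C) ∧ ¬((A ⊕ ¬D) ∧ C ∧ C)   [expand ⊕]
⇔ (((A ∨ ¬D) ∧ ¬(A ∧ ¬D) ∧ C) ∨ C) ∧ ¬((A ⊕ ¬D) ∧ C ∧ C)   [expand ⊕]
⇔ (((A ∨ ¬D) ∧ ¬(A ∧ ¬D) ∧ C) ∨ C) ∧ ¬((A ∨ ¬D) ∧ ¬(A ∧ ¬D) ∧ C ∧ C)   [expand ⊕]
⇔ (((A ∨ ¬D) ∧ (¬A ∨ ¬¬D) ∧ C) ∨ C) ∧ ¬((A ∨ ¬D) ∧ ¬(A ∧ ¬D) ∧ C ∧ C)   [De Morgan]
⇔ (((A ∨ ¬D) ∧ (¬A ∨ D) ∧ C) ∨ C) ∧ ¬((A ∨ ¬D) ∧ ¬(A ∧ ¬D) ∧ C ∧ C)   [double negation]
⇔ (((A ∨ ¬D) ∧ (¬A ∨ D) ∧ C) ∨ C) ∧ (¬(A ∨ ¬D) ∨ ¬¬(A ∧ ¬D) ∨ ¬C ∨ ¬C)   [De Morgan]
⇔ (((A ∨ ¬D) ∧ (¬A ∨ D) ∧ C) ∨ C) ∧ ((¬A ∧ ¬¬D) ∨ ¬¬(A ∧ ¬D) ∨ ¬C ∨ ¬C)   [De Morgan]
⇔ (((A ∨ ¬D) ∧ (¬A ∨ D) ∧ C) ∨ C) ∧ ((¬A ∧ D) ∨ ¬¬(A ∧ ¬D) ∨ ¬C ∨ ¬C)   [double negation]
⇔ (((A ∨ ¬D) ∧ (¬A ∨ D) ∧ C) ∨ C) ∧ ((¬A ∧ D) ∨ (A ∧ ¬D) ∨ ¬C ∨ ¬C)   [double negation]
⇔ (A ∨ ¬D ∨ C) ∧ (¬A ∨ D ∨ C) ∧ (C ∨ C) ∧ (¬A ∨ A ∨ ¬C ∨ ¬C) ∧ (¬A ∨ ¬D ∨ ¬C ∨ ¬C) ∧ (D ∨ A ∨ ¬C ∨ ¬C) ∧ (D ∨ ¬D ∨ ¬C ∨ ¬C)   [distribute ∨ over ∧]
⇔ C ∧ (¬A ∨ ¬D ∨ ¬C) ∧ (D ∨ A ∨ ¬C)   [simplify]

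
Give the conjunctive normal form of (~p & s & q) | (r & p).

(~p & s & q) | (r & p)
≡ (~p | r) & (~p | p) & (s | r) & (s | p) & (q | r) & (q | p)   [distribute | over &]
≡ (~p | r) & (s | r) & (s | p) & (q | r) & (q | p)   [simplify]

(~p | r) & (s | r) & (s | p) & (q | r) & (q | p)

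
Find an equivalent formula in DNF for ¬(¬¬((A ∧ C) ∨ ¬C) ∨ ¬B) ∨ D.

¬(¬¬((A ∧ C) ∨ ¬C) ∨ ¬B) ∨ D
⇔ (¬¬¬((A ∧ C) ∨ ¬C) ∧ ¬¬B) ∨ D
⇔ (¬((A ∧ C) ∨ ¬C) ∧ ¬¬B) ∨ D
⇔ (¬(A ∧ C) ∧ ¬¬C ∧ ¬¬B) ∨ D
⇔ ((¬A ∨ ¬C) ∧ ¬¬C ∧ ¬¬B) ∨ D
⇔ ((¬A ∨ ¬C) ∧ C ∧ ¬¬B) ∨ D
⇔ ((¬A ∨ ¬C) ∧ C ∧ B) ∨ D
⇔ (¬A ∧ C ∧ B) ∨ (¬C ∧ C ∧ B) ∨ D
⇔ (¬A ∧ C ∧ B) ∨ D

(¬A ∧ C ∧ B) ∨ D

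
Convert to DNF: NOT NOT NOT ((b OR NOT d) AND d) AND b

NOT d AND b

NOT NOT NOT ((b OR NOT d) AND d) AND b
= NOT ((b OR NOT d) AND d) AND b   [double negation]
= (NOT (b OR NOT d) OR NOT d) AND b   [De Morgan]
= ((NOT b AND NOT NOT d) OR NOT d) AND b   [De Morgan]
= ((NOT b AND d) OR NOT d) AND b   [double negation]
= (NOT b AND d AND b) OR (NOT d AND b)   [distribute AND over OR]
= NOT d AND b   [simplify]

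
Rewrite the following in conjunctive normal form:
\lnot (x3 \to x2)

\lnot (x3 \to x2)
≡ \lnot (\lnot x3 \lor x2)   [eliminate \to]
≡ \lnot \lnot x3 \land \lnot x2   [De Morgan]
≡ x3 \land \lnot x2   [double negation]

x3 \land \lnot x2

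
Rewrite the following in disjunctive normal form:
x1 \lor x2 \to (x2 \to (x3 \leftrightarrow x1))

\lnot x2 \lor \lnot x3 \land \lnot x1 \lor x1 \land x3

x1 \lor x2 \to (x2 \to (x3 \leftrightarrow x1))
⇔ \lnot (x1 \lor x2) \lor (x2 \to (x3 \leftrightarrow x1))   [eliminate \to]
⇔ \lnot (x1 \lor x2) \lor \lnot x2 \lor (x3 \leftrightarrow x1)   [eliminate \to]
⇔ \lnot (x1 \lor x2) \lor \lnot x2 \lor (x3 \to x1) \land (x1 \to x3)   [eliminate \leftrightarrow]
⇔ \lnot (x1 \lor x2) \lor \lnot x2 \lor (\lnot x3 \lor x1) \land (x1 \to x3)   [eliminate \to]
⇔ \lnot (x1 \lor x2) \lor \lnot x2 \lor (\lnot x3 \lor x1) \land (\lnot x1 \lor x3)   [eliminate \to]
⇔ \lnot x1 \land \lnot x2 \lor \lnot x2 \lor (\lnot x3 \lor x1) \land (\lnot x1 \lor x3)   [De Morgan]
⇔ \lnot x1 \land \lnot x2 \lor \lnot x2 \lor \lnot x3 \land \lnot x1 \lor \lnot x3 \land x3 \lor x1 \land \lnot x1 \lor x1 \land x3   [distribute \land over \lor]
⇔ \lnot x2 \lor \lnot x3 \land \lnot x1 \lor x1 \land x3   [simplify]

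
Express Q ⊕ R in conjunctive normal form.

Q ⊕ R
= (Q ∨ R) ∧ ¬(Q ∧ R)   [expand ⊕]
= (Q ∨ R) ∧ (¬Q ∨ ¬R)   [De Morgan]

(Q ∨ R) ∧ (¬Q ∨ ¬R)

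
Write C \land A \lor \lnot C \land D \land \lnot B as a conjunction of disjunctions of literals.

(C \lor D) \land (C \lor \lnot B) \land (A \lor \lnot C) \land (A \lor D) \land (A \lor \lnot B)

C \land A \lor \lnot C \land D \land \lnot B
= (C \lor \lnot C) \land (C \lor D) \land (C \lor \lnot B) \land (A \lor \lnot C) \land (A \lor D) \land (A \lor \lnot B)   [distribute \lor over \land]
= (C \lor D) \land (C \lor \lnot B) \land (A \lor \lnot C) \land (A \lor D) \land (A \lor \lnot B)   [simplify]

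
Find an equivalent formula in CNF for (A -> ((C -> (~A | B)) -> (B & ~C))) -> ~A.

(~C | ~A | B) & (~B | C | ~A)

(A -> ((C -> (~A | B)) -> (B & ~C))) -> ~A
⇔ ~(A -> ((C -> (~A | B)) -> (B & ~C))) | ~A   [eliminate ->]
⇔ ~(~A | ((C -> (~A | B)) -> (B & ~C))) | ~A   [eliminate ->]
⇔ ~(~A | ~(C -> (~A | B)) | (B & ~C)) | ~A   [eliminate ->]
⇔ ~(~A | ~(~C | ~A | B) | (B & ~C)) | ~A   [eliminate ->]
⇔ (~~A & ~~(~C | ~A | B) & ~(B & ~C)) | ~A   [De Morgan]
⇔ (A & ~~(~C | ~A | B) & ~(B & ~C)) | ~A   [double negation]
⇔ (A & (~C | ~A | B) & ~(B & ~C)) | ~A   [double negation]
⇔ (A & (~C | ~A | B) & (~B | ~~C)) | ~A   [De Morgan]
⇔ (A & (~C | ~A | B) & (~B | C)) | ~A   [double negation]
⇔ (A | ~A) & (~C | ~A | B | ~A) & (~B | C | ~A)   [distribute | over &]
⇔ (~C | ~A | B) & (~B | C | ~A)   [simplify]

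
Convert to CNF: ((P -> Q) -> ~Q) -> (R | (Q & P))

Q | R

((P -> Q) -> ~Q) -> (R | (Q & P))
≡ ~((P -> Q) -> ~Q) | R | (Q & P)   [eliminate ->]
≡ ~(~(P -> Q) | ~Q) | R | (Q & P)   [eliminate ->]
≡ ~(~(~P | Q) | ~Q) | R | (Q & P)   [eliminate ->]
≡ (~~(~P | Q) & ~~Q) | R | (Q & P)   [De Morgan]
≡ ((~P | Q) & ~~Q) | R | (Q & P)   [double negation]
≡ ((~P | Q) & Q) | R | (Q & P)   [double negation]
≡ (~P | Q | R | Q) & (~P | Q | R | P) & (Q | R | Q) & (Q | R | P)   [distribute | over &]
≡ Q | R   [simplify]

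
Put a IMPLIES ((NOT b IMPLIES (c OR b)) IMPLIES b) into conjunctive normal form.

a IMPLIES ((NOT b IMPLIES (c OR b)) IMPLIES b)
≡ NOT a OR ((NOT b IMPLIES (c OR b)) IMPLIES b)   (eliminate IMPLIES)
≡ NOT a OR NOT (NOT b IMPLIES (c OR b)) OR b   (eliminate IMPLIES)
≡ NOT a OR NOT (NOT NOT b OR c OR b) OR b   (eliminate IMPLIES)
≡ NOT a OR (NOT NOT NOT b AND NOT c AND NOT b) OR b   (De Morgan)
≡ NOT a OR (NOT b AND NOT c AND NOT b) OR b   (double negation)
≡ (NOT a OR NOT b OR b) AND (NOT a OR NOT c OR b) AND (NOT a OR NOT b OR b)   (distribute OR over AND)
≡ NOT a OR NOT c OR b   (simplify)

NOT a OR NOT c OR b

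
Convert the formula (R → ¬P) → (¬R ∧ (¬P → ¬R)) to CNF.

P ∨ ¬R

(R → ¬P) → (¬R ∧ (¬P → ¬R))
≡ ¬(R → ¬P) ∨ (¬R ∧ (¬P → ¬R))   (eliminate →)
≡ ¬(¬R ∨ ¬P) ∨ (¬R ∧ (¬P → ¬R))   (eliminate →)
≡ ¬(¬R ∨ ¬P) ∨ (¬R ∧ (¬¬P ∨ ¬R))   (eliminate →)
≡ (¬¬R ∧ ¬¬P) ∨ (¬R ∧ (¬¬P ∨ ¬R))   (De Morgan)
≡ (R ∧ ¬¬P) ∨ (¬R ∧ (¬¬P ∨ ¬R))   (double negation)
≡ (R ∧ P) ∨ (¬R ∧ (¬¬P ∨ ¬R))   (double negation)
≡ (R ∧ P) ∨ (¬R ∧ (P ∨ ¬R))   (double negation)
≡ (R ∨ ¬R) ∧ (R ∨ P ∨ ¬R) ∧ (P ∨ ¬R) ∧ (P ∨ P ∨ ¬R)   (distribute ∨ over ∧)
≡ P ∨ ¬R   (simplify)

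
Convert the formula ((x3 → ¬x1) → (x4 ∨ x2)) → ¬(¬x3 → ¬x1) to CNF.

((x3 → ¬x1) → (x4 ∨ x2)) → ¬(¬x3 → ¬x1)
⇔ ¬((x3 → ¬x1) → (x4 ∨ x2)) ∨ ¬(¬x3 → ¬x1)   [eliminate →]
⇔ ¬(¬(x3 → ¬x1) ∨ x4 ∨ x2) ∨ ¬(¬x3 → ¬x1)   [eliminate →]
⇔ ¬(¬(¬x3 ∨ ¬x1) ∨ x4 ∨ x2) ∨ ¬(¬x3 → ¬x1)   [eliminate →]
⇔ ¬(¬(¬x3 ∨ ¬x1) ∨ x4 ∨ x2) ∨ ¬(¬¬x3 ∨ ¬x1)   [eliminate →]
⇔ (¬¬(¬x3 ∨ ¬x1) ∧ ¬x4 ∧ ¬x2) ∨ ¬(¬¬x3 ∨ ¬x1)   [De Morgan]
⇔ ((¬x3 ∨ ¬x1) ∧ ¬x4 ∧ ¬x2) ∨ ¬(¬¬x3 ∨ ¬x1)   [double negation]
⇔ ((¬x3 ∨ ¬x1) ∧ ¬x4 ∧ ¬x2) ∨ (¬¬¬x3 ∧ ¬¬x1)   [De Morgan]
⇔ ((¬x3 ∨ ¬x1) ∧ ¬x4 ∧ ¬x2) ∨ (¬x3 ∧ ¬¬x1)   [double negation]
⇔ ((¬x3 ∨ ¬x1) ∧ ¬x4 ∧ ¬x2) ∨ (¬x3 ∧ x1)   [double negation]
⇔ (¬x3 ∨ ¬x1 ∨ ¬x3) ∧ (¬x3 ∨ ¬x1 ∨ x1) ∧ (¬x4 ∨ ¬x3) ∧ (¬x4 ∨ x1) ∧ (¬x2 ∨ ¬x3) ∧ (¬x2 ∨ x1)   [distribute ∨ over ∧]
⇔ (¬x3 ∨ ¬x1) ∧ (¬x4 ∨ ¬x3) ∧ (¬x4 ∨ x1) ∧ (¬x2 ∨ ¬x3) ∧ (¬x2 ∨ x1)   [simplify]

(¬x3 ∨ ¬x1) ∧ (¬x4 ∨ ¬x3) ∧ (¬x4 ∨ x1) ∧ (¬x2 ∨ ¬x3) ∧ (¬x2 ∨ x1)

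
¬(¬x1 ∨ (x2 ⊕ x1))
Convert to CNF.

¬(¬x1 ∨ (x2 ⊕ x1))
≡ ¬(¬x1 ∨ ((x2 ∨ x1) ∧ ¬(x2 ∧ x1)))   [expand ⊕]
≡ ¬¬x1 ∧ ¬((x2 ∨ x1) ∧ ¬(x2 ∧ x1))   [De Morgan]
≡ x1 ∧ ¬((x2 ∨ x1) ∧ ¬(x2 ∧ x1))   [double negation]
≡ x1 ∧ (¬(x2 ∨ x1) ∨ ¬¬(x2 ∧ x1))   [De Morgan]
≡ x1 ∧ ((¬x2 ∧ ¬x1) ∨ ¬¬(x2 ∧ x1))   [De Morgan]
≡ x1 ∧ ((¬x2 ∧ ¬x1) ∨ (x2 ∧ x1))   [double negation]
≡ x1 ∧ (¬x2 ∨ x2) ∧ (¬x2 ∨ x1) ∧ (¬x1 ∨ x2) ∧ (¬x1 ∨ x1)   [distribute ∨ over ∧]
≡ x1 ∧ (¬x1 ∨ x2)   [simplify]

x1 ∧ (¬x1 ∨ x2)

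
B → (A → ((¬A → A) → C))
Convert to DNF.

¬B ∨ ¬A ∨ C

B → (A → ((¬A → A) → C))
≡ ¬B ∨ (A → ((¬A → A) → C))   (eliminate →)
≡ ¬B ∨ ¬A ∨ ((¬A → A) → C)   (eliminate →)
≡ ¬B ∨ ¬A ∨ ¬(¬A → A) ∨ C   (eliminate →)
≡ ¬B ∨ ¬A ∨ ¬(¬¬A ∨ A) ∨ C   (eliminate →)
≡ ¬B ∨ ¬A ∨ (¬¬¬A ∧ ¬A) ∨ C   (De Morgan)
≡ ¬B ∨ ¬A ∨ (¬A ∧ ¬A) ∨ C   (double negation)
≡ ¬B ∨ ¬A ∨ C   (simplify)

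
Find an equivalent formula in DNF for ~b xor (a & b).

~b xor (a & b)
= (~b & ~(a & b)) | (~~b & a & b)   (expand xor)
= (~b & (~a | ~b)) | (~~b & a & b)   (De Morgan)
= (~b & (~a | ~b)) | (b & a & b)   (double negation)
= (~b & ~a) | (~b & ~b) | (b & a & b)   (distribute & over |)
= ~b | (b & a)   (simplify)

~b | (b & a)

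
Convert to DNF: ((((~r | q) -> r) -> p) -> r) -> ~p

~r | ~p

((((~r | q) -> r) -> p) -> r) -> ~p
≡ ~((((~r | q) -> r) -> p) -> r) | ~p   [eliminate ->]
≡ ~(~(((~r | q) -> r) -> p) | r) | ~p   [eliminate ->]
≡ ~(~(~((~r | q) -> r) | p) | r) | ~p   [eliminate ->]
≡ ~(~(~(~(~r | q) | r) | p) | r) | ~p   [eliminate ->]
≡ (~~(~(~(~r | q) | r) | p) & ~r) | ~p   [De Morgan]
≡ ((~(~(~r | q) | r) | p) & ~r) | ~p   [double negation]
≡ (((~~(~r | q) & ~r) | p) & ~r) | ~p   [De Morgan]
≡ ((((~r | q) & ~r) | p) & ~r) | ~p   [double negation]
≡ (~r & ~r & ~r) | (q & ~r & ~r) | (p & ~r) | ~p   [distribute & over |]
≡ ~r | ~p   [simplify]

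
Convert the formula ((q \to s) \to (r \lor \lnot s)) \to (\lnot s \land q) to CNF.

(\lnot r \lor \lnot s) \land (\lnot r \lor q) \land (s \lor q)

((q \to s) \to (r \lor \lnot s)) \to (\lnot s \land q)
⇔ \lnot ((q \to s) \to (r \lor \lnot s)) \lor (\lnot s \land q)   (eliminate \to)
⇔ \lnot (\lnot (q \to s) \lor r \lor \lnot s) \lor (\lnot s \land q)   (eliminate \to)
⇔ \lnot (\lnot (\lnot q \lor s) \lor r \lor \lnot s) \lor (\lnot s \land q)   (eliminate \to)
⇔ (\lnot \lnot (\lnot q \lor s) \land \lnot r \land \lnot \lnot s) \lor (\lnot s \land q)   (De Morgan)
⇔ ((\lnot q \lor s) \land \lnot r \land \lnot \lnot s) \lor (\lnot s \land q)   (double negation)
⇔ ((\lnot q \lor s) \land \lnot r \land s) \lor (\lnot s \land q)   (double negation)
⇔ (\lnot q \lor s \lor \lnot s) \land (\lnot q \lor s \lor q) \land (\lnot r \lor \lnot s) \land (\lnot r \lor q) \land (s \lor \lnot s) \land (s \lor q)   (distribute \lor over \land)
⇔ (\lnot r \lor \lnot s) \land (\lnot r \lor q) \land (s \lor q)   (simplify)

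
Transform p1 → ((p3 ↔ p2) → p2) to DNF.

p1 → ((p3 ↔ p2) → p2)
⇔ ¬p1 ∨ ((p3 ↔ p2) → p2)   [eliminate →]
⇔ ¬p1 ∨ ¬(p3 ↔ p2) ∨ p2   [eliminate →]
⇔ ¬p1 ∨ ¬((p3 → p2) ∧ (p2 → p3)) ∨ p2   [eliminate ↔]
⇔ ¬p1 ∨ ¬((¬p3 ∨ p2) ∧ (p2 → p3)) ∨ p2   [eliminate →]
⇔ ¬p1 ∨ ¬((¬p3 ∨ p2) ∧ (¬p2 ∨ p3)) ∨ p2   [eliminate →]
⇔ ¬p1 ∨ ¬(¬p3 ∨ p2) ∨ ¬(¬p2 ∨ p3) ∨ p2   [De Morgan]
⇔ ¬p1 ∨ (¬¬p3 ∧ ¬p2) ∨ ¬(¬p2 ∨ p3) ∨ p2   [De Morgan]
⇔ ¬p1 ∨ (p3 ∧ ¬p2) ∨ ¬(¬p2 ∨ p3) ∨ p2   [double negation]
⇔ ¬p1 ∨ (p3 ∧ ¬p2) ∨ (¬¬p2 ∧ ¬p3) ∨ p2   [De Morgan]
⇔ ¬p1 ∨ (p3 ∧ ¬p2) ∨ (p2 ∧ ¬p3) ∨ p2   [double negation]
⇔ ¬p1 ∨ (p3 ∧ ¬p2) ∨ p2   [simplify]

¬p1 ∨ (p3 ∧ ¬p2) ∨ p2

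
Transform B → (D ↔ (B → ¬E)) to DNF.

¬B ∨ (¬D ∧ B ∧ E) ∨ (¬E ∧ D)

B → (D ↔ (B → ¬E))
≡ ¬B ∨ (D ↔ (B → ¬E))   [eliminate →]
≡ ¬B ∨ ((D → (B → ¬E)) ∧ ((B → ¬E) → D))   [eliminate ↔]
≡ ¬B ∨ ((¬D ∨ (B → ¬E)) ∧ ((B → ¬E) → D))   [eliminate →]
≡ ¬B ∨ ((¬D ∨ ¬B ∨ ¬E) ∧ ((B → ¬E) → D))   [eliminate →]
≡ ¬B ∨ ((¬D ∨ ¬B ∨ ¬E) ∧ (¬(B → ¬E) ∨ D))   [eliminate →]
≡ ¬B ∨ ((¬D ∨ ¬B ∨ ¬E) ∧ (¬(¬B ∨ ¬E) ∨ D))   [eliminate →]
≡ ¬B ∨ ((¬D ∨ ¬B ∨ ¬E) ∧ ((¬¬B ∧ ¬¬E) ∨ D))   [De Morgan]
≡ ¬B ∨ ((¬D ∨ ¬B ∨ ¬E) ∧ ((B ∧ ¬¬E) ∨ D))   [double negation]
≡ ¬B ∨ ((¬D ∨ ¬B ∨ ¬E) ∧ ((B ∧ E) ∨ D))   [double negation]
≡ ¬B ∨ (¬D ∧ B ∧ E) ∨ (¬D ∧ D) ∨ (¬B ∧ B ∧ E) ∨ (¬B ∧ D) ∨ (¬E ∧ B ∧ E) ∨ (¬E ∧ D)   [distribute ∧ over ∨]
≡ ¬B ∨ (¬D ∧ B ∧ E) ∨ (¬E ∧ D)   [simplify]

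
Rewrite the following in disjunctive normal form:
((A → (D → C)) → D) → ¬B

((A → (D → C)) → D) → ¬B
= ¬((A → (D → C)) → D) ∨ ¬B   [eliminate →]
= ¬(¬(A → (D → C)) ∨ D) ∨ ¬B   [eliminate →]
= ¬(¬(¬A ∨ (D → C)) ∨ D) ∨ ¬B   [eliminate →]
= ¬(¬(¬A ∨ ¬D ∨ C) ∨ D) ∨ ¬B   [eliminate →]
= (¬¬(¬A ∨ ¬D ∨ C) ∧ ¬D) ∨ ¬B   [De Morgan]
= ((¬A ∨ ¬D ∨ C) ∧ ¬D) ∨ ¬B   [double negation]
= (¬A ∧ ¬D) ∨ (¬D ∧ ¬D) ∨ (C ∧ ¬D) ∨ ¬B   [distribute ∧ over ∨]
= ¬D ∨ ¬B   [simplify]

¬D ∨ ¬B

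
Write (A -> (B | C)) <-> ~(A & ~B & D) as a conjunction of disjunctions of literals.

(A -> (B | C)) <-> ~(A & ~B & D)
⇔ ((A -> (B | C)) -> ~(A & ~B & D)) & (~(A & ~B & D) -> (A -> (B | C)))   — eliminate <->
⇔ (~(A -> (B | C)) | ~(A & ~B & D)) & (~(A & ~B & D) -> (A -> (B | C)))   — eliminate ->
⇔ (~(~A | B | C) | ~(A & ~B & D)) & (~(A & ~B & D) -> (A -> (B | C)))   — eliminate ->
⇔ (~(~A | B | C) | ~(A & ~B & D)) & (~~(A & ~B & D) | (A -> (B | C)))   — eliminate ->
⇔ (~(~A | B | C) | ~(A & ~B & D)) & (~~(A & ~B & D) | ~A | B | C)   — eliminate ->
⇔ ((~~A & ~B & ~C) | ~(A & ~B & D)) & (~~(A & ~B & D) | ~A | B | C)   — De Morgan
⇔ ((A & ~B & ~C) | ~(A & ~B & D)) & (~~(A & ~B & D) | ~A | B | C)   — double negation
⇔ ((A & ~B & ~C) | ~A | ~~B | ~D) & (~~(A & ~B & D) | ~A | B | C)   — De Morgan
⇔ ((A & ~B & ~C) | ~A | B | ~D) & (~~(A & ~B & D) | ~A | B | C)   — double negation
⇔ ((A & ~B & ~C) | ~A | B | ~D) & ((A & ~B & D) | ~A | B | C)   — double negation
⇔ (A | ~A | B | ~D) & (~B | ~A | B | ~D) & (~C | ~A | B | ~D) & (A | ~A | B | C) & (~B | ~A | B | C) & (D | ~A | B | C)   — distribute | over &
⇔ (~C | ~A | B | ~D) & (D | ~A | B | C)   — simplify

(~C | ~A | B | ~D) & (D | ~A | B | C)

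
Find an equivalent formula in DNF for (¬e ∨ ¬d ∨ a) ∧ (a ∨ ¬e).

(¬e ∨ ¬d ∨ a) ∧ (a ∨ ¬e)
= (¬e ∧ a) ∨ (¬e ∧ ¬e) ∨ (¬d ∧ a) ∨ (¬d ∧ ¬e) ∨ (a ∧ a) ∨ (a ∧ ¬e)   [distribute ∧ over ∨]
= ¬e ∨ a   [simplify]

¬e ∨ a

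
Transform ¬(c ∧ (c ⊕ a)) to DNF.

¬c ∨ (a ∧ c)

¬(c ∧ (c ⊕ a))
≡ ¬(c ∧ ((c ∧ ¬a) ∨ (¬c ∧ a)))   [expand ⊕]
≡ ¬c ∨ ¬((c ∧ ¬a) ∨ (¬c ∧ a))   [De Morgan]
≡ ¬c ∨ (¬(c ∧ ¬a) ∧ ¬(¬c ∧ a))   [De Morgan]
≡ ¬c ∨ ((¬c ∨ ¬¬a) ∧ ¬(¬c ∧ a))   [De Morgan]
≡ ¬c ∨ ((¬c ∨ a) ∧ ¬(¬c ∧ a))   [double negation]
≡ ¬c ∨ ((¬c ∨ a) ∧ (¬¬c ∨ ¬a))   [De Morgan]
≡ ¬c ∨ ((¬c ∨ a) ∧ (c ∨ ¬a))   [double negation]
≡ ¬c ∨ (¬c ∧ c) ∨ (¬c ∧ ¬a) ∨ (a ∧ c) ∨ (a ∧ ¬a)   [distribute ∧ over ∨]
≡ ¬c ∨ (a ∧ c)   [simplify]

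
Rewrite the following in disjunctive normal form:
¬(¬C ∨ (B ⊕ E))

¬(¬C ∨ (B ⊕ E))
⇔ ¬(¬C ∨ (B ∧ ¬E) ∨ (¬B ∧ E))   [expand ⊕]
⇔ ¬¬C ∧ ¬(B ∧ ¬E) ∧ ¬(¬B ∧ E)   [De Morgan]
⇔ C ∧ ¬(B ∧ ¬E) ∧ ¬(¬B ∧ E)   [double negation]
⇔ C ∧ (¬B ∨ ¬¬E) ∧ ¬(¬B ∧ E)   [De Morgan]
⇔ C ∧ (¬B ∨ E) ∧ ¬(¬B ∧ E)   [double negation]
⇔ C ∧ (¬B ∨ E) ∧ (¬¬B ∨ ¬E)   [De Morgan]
⇔ C ∧ (¬B ∨ E) ∧ (B ∨ ¬E)   [double negation]
⇔ (C ∧ ¬B ∧ B) ∨ (C ∧ ¬B ∧ ¬E) ∨ (C ∧ E ∧ B) ∨ (C ∧ E ∧ ¬E)   [distribute ∧ over ∨]
⇔ (C ∧ ¬B ∧ ¬E) ∨ (C ∧ E ∧ B)   [simplify]

(C ∧ ¬B ∧ ¬E) ∨ (C ∧ E ∧ B)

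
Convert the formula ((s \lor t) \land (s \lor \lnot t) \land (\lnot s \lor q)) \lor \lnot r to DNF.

((s \lor t) \land (s \lor \lnot t) \land (\lnot s \lor q)) \lor \lnot r
⇔ (s \land s \land \lnot s) \lor (s \land s \land q) \lor (s \land \lnot t \land \lnot s) \lor (s \land \lnot t \land q) \lor (t \land s \land \lnot s) \lor (t \land s \land q) \lor (t \land \lnot t \land \lnot s) \lor (t \land \lnot t \land q) \lor \lnot r   (distribute \land over \lor)
⇔ (s \land q) \lor \lnot r   (simplify)

(s \land q) \lor \lnot r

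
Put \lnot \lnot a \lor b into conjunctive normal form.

\lnot \lnot a \lor b
⇔ a \lor b   [double negation]

a \lor b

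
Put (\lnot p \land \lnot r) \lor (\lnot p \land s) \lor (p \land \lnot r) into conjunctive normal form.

(\lnot p \lor \lnot r) \land (\lnot r \lor s)

(\lnot p \land \lnot r) \lor (\lnot p \land s) \lor (p \land \lnot r)
= (\lnot p \lor \lnot p \lor p) \land (\lnot p \lor \lnot p \lor \lnot r) \land (\lnot p \lor s \lor p) \land (\lnot p \lor s \lor \lnot r) \land (\lnot r \lor \lnot p \lor p) \land (\lnot r \lor \lnot p \lor \lnot r) \land (\lnot r \lor s \lor p) \land (\lnot r \lor s \lor \lnot r)   [distribute \lor over \land]
= (\lnot p \lor \lnot r) \land (\lnot r \lor s)   [simplify]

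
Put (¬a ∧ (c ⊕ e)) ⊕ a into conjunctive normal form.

(¬a ∧ (c ⊕ e)) ⊕ a
≡ ((¬a ∧ (c ⊕ e)) ∨ a) ∧ ¬(¬a ∧ (c ⊕ e) ∧ a)   (expand ⊕)
≡ ((¬a ∧ (c ∨ e) ∧ ¬(c ∧ e)) ∨ a) ∧ ¬(¬a ∧ (c ⊕ e) ∧ a)   (expand ⊕)
≡ ((¬a ∧ (c ∨ e) ∧ ¬(c ∧ e)) ∨ a) ∧ ¬(¬a ∧ (c ∨ e) ∧ ¬(c ∧ e) ∧ a)   (expand ⊕)
≡ ((¬a ∧ (c ∨ e) ∧ (¬c ∨ ¬e)) ∨ a) ∧ ¬(¬a ∧ (c ∨ e) ∧ ¬(c ∧ e) ∧ a)   (De Morgan)
≡ ((¬a ∧ (c ∨ e) ∧ (¬c ∨ ¬e)) ∨ a) ∧ (¬¬a ∨ ¬(c ∨ e) ∨ ¬¬(c ∧ e) ∨ ¬a)   (De Morgan)
≡ ((¬a ∧ (c ∨ e) ∧ (¬c ∨ ¬e)) ∨ a) ∧ (a ∨ ¬(c ∨ e) ∨ ¬¬(c ∧ e) ∨ ¬a)   (double negation)
≡ ((¬a ∧ (c ∨ e) ∧ (¬c ∨ ¬e)) ∨ a) ∧ (a ∨ (¬c ∧ ¬e) ∨ ¬¬(c ∧ e) ∨ ¬a)   (De Morgan)
≡ ((¬a ∧ (c ∨ e) ∧ (¬c ∨ ¬e)) ∨ a) ∧ (a ∨ (¬c ∧ ¬e) ∨ (c ∧ e) ∨ ¬a)   (double negation)
≡ (¬a ∨ a) ∧ (c ∨ e ∨ a) ∧ (¬c ∨ ¬e ∨ a) ∧ (a ∨ ¬c ∨ c ∨ ¬a) ∧ (a ∨ ¬c ∨ e ∨ ¬a) ∧ (a ∨ ¬e ∨ c ∨ ¬a) ∧ (a ∨ ¬e ∨ e ∨ ¬a)   (distribute ∨ over ∧)
≡ (c ∨ e ∨ a) ∧ (¬c ∨ ¬e ∨ a)   (simplify)

(c ∨ e ∨ a) ∧ (¬c ∨ ¬e ∨ a)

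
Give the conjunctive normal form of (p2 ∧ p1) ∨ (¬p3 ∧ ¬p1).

(p2 ∧ p1) ∨ (¬p3 ∧ ¬p1)
= (p2 ∨ ¬p3) ∧ (p2 ∨ ¬p1) ∧ (p1 ∨ ¬p3) ∧ (p1 ∨ ¬p1)   [distribute ∨ over ∧]
= (p2 ∨ ¬p3) ∧ (p2 ∨ ¬p1) ∧ (p1 ∨ ¬p3)   [simplify]

(p2 ∨ ¬p3) ∧ (p2 ∨ ¬p1) ∧ (p1 ∨ ¬p3)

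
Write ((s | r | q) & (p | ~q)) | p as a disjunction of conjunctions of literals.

((s | r | q) & (p | ~q)) | p
⇔ (s & p) | (s & ~q) | (r & p) | (r & ~q) | (q & p) | (q & ~q) | p   [distribute & over |]
⇔ (s & ~q) | (r & ~q) | p   [simplify]

(s & ~q) | (r & ~q) | p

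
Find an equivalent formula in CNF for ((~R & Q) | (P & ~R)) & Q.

((~R & Q) | (P & ~R)) & Q
≡ (~R | P) & (~R | ~R) & (Q | P) & (Q | ~R) & Q   (distribute | over &)
≡ ~R & Q   (simplify)

~R & Q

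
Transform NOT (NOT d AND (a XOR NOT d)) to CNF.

NOT (NOT d AND (a XOR NOT d))
≡ NOT (NOT d AND (a OR NOT d) AND NOT (a AND NOT d))   [expand XOR]
≡ NOT NOT d OR NOT (a OR NOT d) OR NOT NOT (a AND NOT d)   [De Morgan]
≡ d OR NOT (a OR NOT d) OR NOT NOT (a AND NOT d)   [double negation]
≡ d OR (NOT a AND NOT NOT d) OR NOT NOT (a AND NOT d)   [De Morgan]
≡ d OR (NOT a AND d) OR NOT NOT (a AND NOT d)   [double negation]
≡ d OR (NOT a AND d) OR (a AND NOT d)   [double negation]
≡ (d OR NOT a OR a) AND (d OR NOT a OR NOT d) AND (d OR d OR a) AND (d OR d OR NOT d)   [distribute OR over AND]
≡ d OR a   [simplify]

d OR a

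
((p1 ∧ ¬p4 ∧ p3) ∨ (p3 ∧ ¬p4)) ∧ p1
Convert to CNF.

¬p4 ∧ p3 ∧ p1

((p1 ∧ ¬p4 ∧ p3) ∨ (p3 ∧ ¬p4)) ∧ p1
≡ (p1 ∨ p3) ∧ (p1 ∨ ¬p4) ∧ (¬p4 ∨ p3) ∧ (¬p4 ∨ ¬p4) ∧ (p3 ∨ p3) ∧ (p3 ∨ ¬p4) ∧ p1   (distribute ∨ over ∧)
≡ ¬p4 ∧ p3 ∧ p1   (simplify)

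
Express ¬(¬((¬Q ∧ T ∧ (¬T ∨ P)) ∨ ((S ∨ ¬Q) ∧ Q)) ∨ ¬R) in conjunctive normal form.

(¬Q ∨ S) ∧ (T ∨ Q) ∧ (¬T ∨ P ∨ Q) ∧ R

¬(¬((¬Q ∧ T ∧ (¬T ∨ P)) ∨ ((S ∨ ¬Q) ∧ Q)) ∨ ¬R)
= ¬¬((¬Q ∧ T ∧ (¬T ∨ P)) ∨ ((S ∨ ¬Q) ∧ Q)) ∧ ¬¬R   (De Morgan)
= ((¬Q ∧ T ∧ (¬T ∨ P)) ∨ ((S ∨ ¬Q) ∧ Q)) ∧ ¬¬R   (double negation)
= ((¬Q ∧ T ∧ (¬T ∨ P)) ∨ ((S ∨ ¬Q) ∧ Q)) ∧ R   (double negation)
= (¬Q ∨ S ∨ ¬Q) ∧ (¬Q ∨ Q) ∧ (T ∨ S ∨ ¬Q) ∧ (T ∨ Q) ∧ (¬T ∨ P ∨ S ∨ ¬Q) ∧ (¬T ∨ P ∨ Q) ∧ R   (distribute ∨ over ∧)
= (¬Q ∨ S) ∧ (T ∨ Q) ∧ (¬T ∨ P ∨ Q) ∧ R   (simplify)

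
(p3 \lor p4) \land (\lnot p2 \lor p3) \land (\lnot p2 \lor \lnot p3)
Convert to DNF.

(p3 \land \lnot p2) \lor (p4 \land \lnot p2)

(p3 \lor p4) \land (\lnot p2 \lor p3) \land (\lnot p2 \lor \lnot p3)
≡ (p3 \land \lnot p2 \land \lnot p2) \lor (p3 \land \lnot p2 \land \lnot p3) \lor (p3 \land p3 \land \lnot p2) \lor (p3 \land p3 \land \lnot p3) \lor (p4 \land \lnot p2 \land \lnot p2) \lor (p4 \land \lnot p2 \land \lnot p3) \lor (p4 \land p3 \land \lnot p2) \lor (p4 \land p3 \land \lnot p3)   [distribute \land over \lor]
≡ (p3 \land \lnot p2) \lor (p4 \land \lnot p2)   [simplify]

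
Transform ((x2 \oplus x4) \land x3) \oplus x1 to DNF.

(x2 \land \lnot x4 \land x3 \land \lnot x1) \lor (\lnot x2 \land x4 \land x3 \land \lnot x1) \lor (\lnot x2 \land \lnot x4 \land x1) \lor (x4 \land x2 \land x1) \lor (\lnot x3 \land x1)

((x2 \oplus x4) \land x3) \oplus x1
≡ ((x2 \oplus x4) \land x3 \land \lnot x1) \lor (\lnot ((x2 \oplus x4) \land x3) \land x1)   [expand \oplus]
≡ (((x2 \land \lnot x4) \lor (\lnot x2 \land x4)) \land x3 \land \lnot x1) \lor (\lnot ((x2 \oplus x4) \land x3) \land x1)   [expand \oplus]
≡ (((x2 \land \lnot x4) \lor (\lnot x2 \land x4)) \land x3 \land \lnot x1) \lor (\lnot (((x2 \land \lnot x4) \lor (\lnot x2 \land x4)) \land x3) \land x1)   [expand \oplus]
≡ (((x2 \land \lnot x4) \lor (\lnot x2 \land x4)) \land x3 \land \lnot x1) \lor ((\lnot ((x2 \land \lnot x4) \lor (\lnot x2 \land x4)) \lor \lnot x3) \land x1)   [De Morgan]
≡ (((x2 \land \lnot x4) \lor (\lnot x2 \land x4)) \land x3 \land \lnot x1) \lor (((\lnot (x2 \land \lnot x4) \land \lnot (\lnot x2 \land x4)) \lor \lnot x3) \land x1)   [De Morgan]
≡ (((x2 \land \lnot x4) \lor (\lnot x2 \land x4)) \land x3 \land \lnot x1) \lor ((((\lnot x2 \lor \lnot \lnot x4) \land \lnot (\lnot x2 \land x4)) \lor \lnot x3) \land x1)   [De Morgan]
≡ (((x2 \land \lnot x4) \lor (\lnot x2 \land x4)) \land x3 \land \lnot x1) \lor ((((\lnot x2 \lor x4) \land \lnot (\lnot x2 \land x4)) \lor \lnot x3) \land x1)   [double negation]
≡ (((x2 \land \lnot x4) \lor (\lnot x2 \land x4)) \land x3 \land \lnot x1) \lor ((((\lnot x2 \lor x4) \land (\lnot \lnot x2 \lor \lnot x4)) \lor \lnot x3) \land x1)   [De Morgan]
≡ (((x2 \land \lnot x4) \lor (\lnot x2 \land x4)) \land x3 \land \lnot x1) \lor ((((\lnot x2 \lor x4) \land (x2 \lor \lnot x4)) \lor \lnot x3) \land x1)   [double negation]
≡ (x2 \land \lnot x4 \land x3 \land \lnot x1) \lor (\lnot x2 \land x4 \land x3 \land \lnot x1) \lor (\lnot x2 \land x2 \land x1) \lor (\lnot x2 \land \lnot x4 \land x1) \lor (x4 \land x2 \land x1) \lor (x4 \land \lnot x4 \land x1) \lor (\lnot x3 \land x1)   [distribute \land over \lor]
≡ (x2 \land \lnot x4 \land x3 \land \lnot x1) \lor (\lnot x2 \land x4 \land x3 \land \lnot x1) \lor (\lnot x2 \land \lnot x4 \land x1) \lor (x4 \land x2 \land x1) \lor (\lnot x3 \land x1)   [simplify]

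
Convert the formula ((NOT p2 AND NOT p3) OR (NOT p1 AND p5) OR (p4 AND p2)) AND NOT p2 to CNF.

((NOT p2 AND NOT p3) OR (NOT p1 AND p5) OR (p4 AND p2)) AND NOT p2
⇔ (NOT p2 OR NOT p1 OR p4) AND (NOT p2 OR NOT p1 OR p2) AND (NOT p2 OR p5 OR p4) AND (NOT p2 OR p5 OR p2) AND (NOT p3 OR NOT p1 OR p4) AND (NOT p3 OR NOT p1 OR p2) AND (NOT p3 OR p5 OR p4) AND (NOT p3 OR p5 OR p2) AND NOT p2   (distribute OR over AND)
⇔ (NOT p3 OR NOT p1 OR p4) AND (NOT p3 OR NOT p1 OR p2) AND (NOT p3 OR p5 OR p4) AND (NOT p3 OR p5 OR p2) AND NOT p2   (simplify)

(NOT p3 OR NOT p1 OR p4) AND (NOT p3 OR NOT p1 OR p2) AND (NOT p3 OR p5 OR p4) AND (NOT p3 OR p5 OR p2) AND NOT p2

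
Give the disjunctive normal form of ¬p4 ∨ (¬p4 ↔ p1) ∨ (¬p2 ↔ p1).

¬p4 ∨ (p4 ∧ ¬p1) ∨ (p2 ∧ ¬p1) ∨ (p1 ∧ ¬p2)

¬p4 ∨ (¬p4 ↔ p1) ∨ (¬p2 ↔ p1)
≡ ¬p4 ∨ ((¬p4 → p1) ∧ (p1 → ¬p4)) ∨ (¬p2 ↔ p1)   (eliminate ↔)
≡ ¬p4 ∨ ((¬¬p4 ∨ p1) ∧ (p1 → ¬p4)) ∨ (¬p2 ↔ p1)   (eliminate →)
≡ ¬p4 ∨ ((¬¬p4 ∨ p1) ∧ (¬p1 ∨ ¬p4)) ∨ (¬p2 ↔ p1)   (eliminate →)
≡ ¬p4 ∨ ((¬¬p4 ∨ p1) ∧ (¬p1 ∨ ¬p4)) ∨ ((¬p2 → p1) ∧ (p1 → ¬p2))   (eliminate ↔)
≡ ¬p4 ∨ ((¬¬p4 ∨ p1) ∧ (¬p1 ∨ ¬p4)) ∨ ((¬¬p2 ∨ p1) ∧ (p1 → ¬p2))   (eliminate →)
≡ ¬p4 ∨ ((¬¬p4 ∨ p1) ∧ (¬p1 ∨ ¬p4)) ∨ ((¬¬p2 ∨ p1) ∧ (¬p1 ∨ ¬p2))   (eliminate →)
≡ ¬p4 ∨ ((p4 ∨ p1) ∧ (¬p1 ∨ ¬p4)) ∨ ((¬¬p2 ∨ p1) ∧ (¬p1 ∨ ¬p2))   (double negation)
≡ ¬p4 ∨ ((p4 ∨ p1) ∧ (¬p1 ∨ ¬p4)) ∨ ((p2 ∨ p1) ∧ (¬p1 ∨ ¬p2))   (double negation)
≡ ¬p4 ∨ (p4 ∧ ¬p1) ∨ (p4 ∧ ¬p4) ∨ (p1 ∧ ¬p1) ∨ (p1 ∧ ¬p4) ∨ (p2 ∧ ¬p1) ∨ (p2 ∧ ¬p2) ∨ (p1 ∧ ¬p1) ∨ (p1 ∧ ¬p2)   (distribute ∧ over ∨)
≡ ¬p4 ∨ (p4 ∧ ¬p1) ∨ (p2 ∧ ¬p1) ∨ (p1 ∧ ¬p2)   (simplify)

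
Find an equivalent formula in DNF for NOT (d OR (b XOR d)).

NOT (d OR (b XOR d))
≡ NOT (d OR (b AND NOT d) OR (NOT b AND d))   (expand XOR)
≡ NOT d AND NOT (b AND NOT d) AND NOT (NOT b AND d)   (De Morgan)
≡ NOT d AND (NOT b OR NOT NOT d) AND NOT (NOT b AND d)   (De Morgan)
≡ NOT d AND (NOT b OR d) AND NOT (NOT b AND d)   (double negation)
≡ NOT d AND (NOT b OR d) AND (NOT NOT b OR NOT d)   (De Morgan)
≡ NOT d AND (NOT b OR d) AND (b OR NOT d)   (double negation)
≡ (NOT d AND NOT b AND b) OR (NOT d AND NOT b AND NOT d) OR (NOT d AND d AND b) OR (NOT d AND d AND NOT d)   (distribute AND over OR)
≡ NOT d AND NOT b   (simplify)

NOT d AND NOT b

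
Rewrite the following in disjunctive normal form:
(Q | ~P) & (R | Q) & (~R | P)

(Q & ~R) | (Q & P)

(Q | ~P) & (R | Q) & (~R | P)
≡ (Q & R & ~R) | (Q & R & P) | (Q & Q & ~R) | (Q & Q & P) | (~P & R & ~R) | (~P & R & P) | (~P & Q & ~R) | (~P & Q & P)   [distribute & over |]
≡ (Q & ~R) | (Q & P)   [simplify]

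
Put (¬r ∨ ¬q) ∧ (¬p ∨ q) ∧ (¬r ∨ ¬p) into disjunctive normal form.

(¬r ∧ ¬p) ∨ (¬r ∧ q) ∨ (¬q ∧ ¬p)

(¬r ∨ ¬q) ∧ (¬p ∨ q) ∧ (¬r ∨ ¬p)
≡ (¬r ∧ ¬p ∧ ¬r) ∨ (¬r ∧ ¬p ∧ ¬p) ∨ (¬r ∧ q ∧ ¬r) ∨ (¬r ∧ q ∧ ¬p) ∨ (¬q ∧ ¬p ∧ ¬r) ∨ (¬q ∧ ¬p ∧ ¬p) ∨ (¬q ∧ q ∧ ¬r) ∨ (¬q ∧ q ∧ ¬p)   (distribute ∧ over ∨)
≡ (¬r ∧ ¬p) ∨ (¬r ∧ q) ∨ (¬q ∧ ¬p)   (simplify)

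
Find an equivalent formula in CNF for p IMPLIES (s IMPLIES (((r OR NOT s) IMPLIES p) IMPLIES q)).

NOT p OR NOT s OR q

p IMPLIES (s IMPLIES (((r OR NOT s) IMPLIES p) IMPLIES q))
= NOT p OR (s IMPLIES (((r OR NOT s) IMPLIES p) IMPLIES q))   [eliminate IMPLIES]
= NOT p OR NOT s OR (((r OR NOT s) IMPLIES p) IMPLIES q)   [eliminate IMPLIES]
= NOT p OR NOT s OR NOT ((r OR NOT s) IMPLIES p) OR q   [eliminate IMPLIES]
= NOT p OR NOT s OR NOT (NOT (r OR NOT s) OR p) OR q   [eliminate IMPLIES]
= NOT p OR NOT s OR (NOT NOT (r OR NOT s) AND NOT p) OR q   [De Morgan]
= NOT p OR NOT s OR ((r OR NOT s) AND NOT p) OR q   [double negation]
= (NOT p OR NOT s OR r OR NOT s OR q) AND (NOT p OR NOT s OR NOT p OR q)   [distribute OR over AND]
= NOT p OR NOT s OR q   [simplify]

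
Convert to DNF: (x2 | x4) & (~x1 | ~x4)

(x2 & ~x1) | (x2 & ~x4) | (x4 & ~x1)

(x2 | x4) & (~x1 | ~x4)
⇔ (x2 & ~x1) | (x2 & ~x4) | (x4 & ~x1) | (x4 & ~x4)   [distribute & over |]
⇔ (x2 & ~x1) | (x2 & ~x4) | (x4 & ~x1)   [simplify]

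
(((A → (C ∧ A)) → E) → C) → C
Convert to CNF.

(((A → (C ∧ A)) → E) → C) → C
= ¬(((A → (C ∧ A)) → E) → C) ∨ C   — eliminate →
= ¬(¬((A → (C ∧ A)) → E) ∨ C) ∨ C   — eliminate →
= ¬(¬(¬(A → (C ∧ A)) ∨ E) ∨ C) ∨ C   — eliminate →
= ¬(¬(¬(¬A ∨ (C ∧ A)) ∨ E) ∨ C) ∨ C   — eliminate →
= (¬¬(¬(¬A ∨ (C ∧ A)) ∨ E) ∧ ¬C) ∨ C   — De Morgan
= ((¬(¬A ∨ (C ∧ A)) ∨ E) ∧ ¬C) ∨ C   — double negation
= (((¬¬A ∧ ¬(C ∧ A)) ∨ E) ∧ ¬C) ∨ C   — De Morgan
= (((A ∧ ¬(C ∧ A)) ∨ E) ∧ ¬C) ∨ C   — double negation
= (((A ∧ (¬C ∨ ¬A)) ∨ E) ∧ ¬C) ∨ C   — De Morgan
= (A ∨ E ∨ C) ∧ (¬C ∨ ¬A ∨ E ∨ C) ∧ (¬C ∨ C)   — distribute ∨ over ∧
= A ∨ E ∨ C   — simplify

A ∨ E ∨ C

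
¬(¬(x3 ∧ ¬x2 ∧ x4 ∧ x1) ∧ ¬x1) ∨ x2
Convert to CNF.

x1 ∨ x2

¬(¬(x3 ∧ ¬x2 ∧ x4 ∧ x1) ∧ ¬x1) ∨ x2
≡ ¬¬(x3 ∧ ¬x2 ∧ x4 ∧ x1) ∨ ¬¬x1 ∨ x2   — De Morgan
≡ (x3 ∧ ¬x2 ∧ x4 ∧ x1) ∨ ¬¬x1 ∨ x2   — double negation
≡ (x3 ∧ ¬x2 ∧ x4 ∧ x1) ∨ x1 ∨ x2   — double negation
≡ (x3 ∨ x1 ∨ x2) ∧ (¬x2 ∨ x1 ∨ x2) ∧ (x4 ∨ x1 ∨ x2) ∧ (x1 ∨ x1 ∨ x2)   — distribute ∨ over ∧
≡ x1 ∨ x2   — simplify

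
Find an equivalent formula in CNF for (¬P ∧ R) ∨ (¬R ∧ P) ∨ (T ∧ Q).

(¬P ∧ R) ∨ (¬R ∧ P) ∨ (T ∧ Q)
≡ (¬P ∨ ¬R ∨ T) ∧ (¬P ∨ ¬R ∨ Q) ∧ (¬P ∨ P ∨ T) ∧ (¬P ∨ P ∨ Q) ∧ (R ∨ ¬R ∨ T) ∧ (R ∨ ¬R ∨ Q) ∧ (R ∨ P ∨ T) ∧ (R ∨ P ∨ Q)   [distribute ∨ over ∧]
≡ (¬P ∨ ¬R ∨ T) ∧ (¬P ∨ ¬R ∨ Q) ∧ (R ∨ P ∨ T) ∧ (R ∨ P ∨ Q)   [simplify]

(¬P ∨ ¬R ∨ T) ∧ (¬P ∨ ¬R ∨ Q) ∧ (R ∨ P ∨ T) ∧ (R ∨ P ∨ Q)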